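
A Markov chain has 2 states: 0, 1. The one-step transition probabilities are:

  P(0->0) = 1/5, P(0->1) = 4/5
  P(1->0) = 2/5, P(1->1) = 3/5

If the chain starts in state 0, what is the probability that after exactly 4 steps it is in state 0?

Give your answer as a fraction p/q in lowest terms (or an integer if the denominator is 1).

Answer: 209/625

Derivation:
Computing P^4 by repeated multiplication:
P^1 =
  0: [1/5, 4/5]
  1: [2/5, 3/5]
P^2 =
  0: [9/25, 16/25]
  1: [8/25, 17/25]
P^3 =
  0: [41/125, 84/125]
  1: [42/125, 83/125]
P^4 =
  0: [209/625, 416/625]
  1: [208/625, 417/625]

(P^4)[0 -> 0] = 209/625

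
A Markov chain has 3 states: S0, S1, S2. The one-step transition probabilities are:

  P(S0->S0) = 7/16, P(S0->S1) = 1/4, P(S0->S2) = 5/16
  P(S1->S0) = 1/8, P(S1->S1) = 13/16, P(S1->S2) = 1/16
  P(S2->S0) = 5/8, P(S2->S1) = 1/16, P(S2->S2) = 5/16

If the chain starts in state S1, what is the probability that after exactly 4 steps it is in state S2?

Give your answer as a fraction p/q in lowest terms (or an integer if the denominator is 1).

Computing P^4 by repeated multiplication:
P^1 =
  S0: [7/16, 1/4, 5/16]
  S1: [1/8, 13/16, 1/16]
  S2: [5/8, 1/16, 5/16]
P^2 =
  S0: [107/256, 85/256, 1/4]
  S1: [25/128, 89/128, 7/64]
  S2: [61/128, 29/128, 19/64]
P^3 =
  S0: [1559/4096, 1597/4096, 235/1024]
  S1: [493/2048, 1271/2048, 71/512]
  S2: [865/2048, 659/2048, 131/512]
P^4 =
  S0: [23507/65536, 27937/65536, 3523/16384]
  S1: [8833/32768, 18779/32768, 1289/8192]
  S2: [12613/32768, 12551/32768, 1901/8192]

(P^4)[S1 -> S2] = 1289/8192

Answer: 1289/8192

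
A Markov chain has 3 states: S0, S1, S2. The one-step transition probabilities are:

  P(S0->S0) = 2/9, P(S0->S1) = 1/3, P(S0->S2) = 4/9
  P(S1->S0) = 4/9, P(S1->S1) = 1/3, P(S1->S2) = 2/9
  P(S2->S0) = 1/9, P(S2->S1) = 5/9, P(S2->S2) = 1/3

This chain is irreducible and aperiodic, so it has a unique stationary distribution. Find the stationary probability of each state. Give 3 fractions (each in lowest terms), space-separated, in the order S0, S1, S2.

Answer: 13/47 19/47 15/47

Derivation:
The stationary distribution satisfies pi = pi * P, i.e.:
  pi_S0 = 2/9*pi_S0 + 4/9*pi_S1 + 1/9*pi_S2
  pi_S1 = 1/3*pi_S0 + 1/3*pi_S1 + 5/9*pi_S2
  pi_S2 = 4/9*pi_S0 + 2/9*pi_S1 + 1/3*pi_S2
with normalization: pi_S0 + pi_S1 + pi_S2 = 1.

Using the first 2 balance equations plus normalization, the linear system A*pi = b is:
  [-7/9, 4/9, 1/9] . pi = 0
  [1/3, -2/3, 5/9] . pi = 0
  [1, 1, 1] . pi = 1

Solving yields:
  pi_S0 = 13/47
  pi_S1 = 19/47
  pi_S2 = 15/47

Verification (pi * P):
  13/47*2/9 + 19/47*4/9 + 15/47*1/9 = 13/47 = pi_S0  (ok)
  13/47*1/3 + 19/47*1/3 + 15/47*5/9 = 19/47 = pi_S1  (ok)
  13/47*4/9 + 19/47*2/9 + 15/47*1/3 = 15/47 = pi_S2  (ok)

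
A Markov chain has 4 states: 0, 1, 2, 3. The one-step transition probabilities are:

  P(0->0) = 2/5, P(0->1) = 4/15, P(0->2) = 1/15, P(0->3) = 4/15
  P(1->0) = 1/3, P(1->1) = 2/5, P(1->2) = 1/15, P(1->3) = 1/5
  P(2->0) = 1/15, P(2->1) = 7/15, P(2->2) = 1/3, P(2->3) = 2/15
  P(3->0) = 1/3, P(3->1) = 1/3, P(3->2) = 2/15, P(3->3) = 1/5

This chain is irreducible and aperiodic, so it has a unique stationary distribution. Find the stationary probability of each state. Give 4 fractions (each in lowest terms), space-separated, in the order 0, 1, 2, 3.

Answer: 379/1164 407/1164 257/2328 499/2328

Derivation:
The stationary distribution satisfies pi = pi * P, i.e.:
  pi_0 = 2/5*pi_0 + 1/3*pi_1 + 1/15*pi_2 + 1/3*pi_3
  pi_1 = 4/15*pi_0 + 2/5*pi_1 + 7/15*pi_2 + 1/3*pi_3
  pi_2 = 1/15*pi_0 + 1/15*pi_1 + 1/3*pi_2 + 2/15*pi_3
  pi_3 = 4/15*pi_0 + 1/5*pi_1 + 2/15*pi_2 + 1/5*pi_3
with normalization: pi_0 + pi_1 + pi_2 + pi_3 = 1.

Using the first 3 balance equations plus normalization, the linear system A*pi = b is:
  [-3/5, 1/3, 1/15, 1/3] . pi = 0
  [4/15, -3/5, 7/15, 1/3] . pi = 0
  [1/15, 1/15, -2/3, 2/15] . pi = 0
  [1, 1, 1, 1] . pi = 1

Solving yields:
  pi_0 = 379/1164
  pi_1 = 407/1164
  pi_2 = 257/2328
  pi_3 = 499/2328

Verification (pi * P):
  379/1164*2/5 + 407/1164*1/3 + 257/2328*1/15 + 499/2328*1/3 = 379/1164 = pi_0  (ok)
  379/1164*4/15 + 407/1164*2/5 + 257/2328*7/15 + 499/2328*1/3 = 407/1164 = pi_1  (ok)
  379/1164*1/15 + 407/1164*1/15 + 257/2328*1/3 + 499/2328*2/15 = 257/2328 = pi_2  (ok)
  379/1164*4/15 + 407/1164*1/5 + 257/2328*2/15 + 499/2328*1/5 = 499/2328 = pi_3  (ok)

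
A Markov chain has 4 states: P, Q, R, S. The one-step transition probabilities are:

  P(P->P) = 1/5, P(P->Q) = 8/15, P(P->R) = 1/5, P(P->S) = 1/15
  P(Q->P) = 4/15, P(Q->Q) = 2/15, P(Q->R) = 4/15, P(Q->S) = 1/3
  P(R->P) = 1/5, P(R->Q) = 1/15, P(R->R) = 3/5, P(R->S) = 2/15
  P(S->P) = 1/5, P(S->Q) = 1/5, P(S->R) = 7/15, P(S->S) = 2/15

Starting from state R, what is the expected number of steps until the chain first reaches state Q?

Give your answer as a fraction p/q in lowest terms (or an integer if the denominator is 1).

Let h_i = expected steps to first reach Q from state i.
Boundary: h_Q = 0.
First-step equations for the other states:
  h_P = 1 + 1/5*h_P + 8/15*h_Q + 1/5*h_R + 1/15*h_S
  h_R = 1 + 1/5*h_P + 1/15*h_Q + 3/5*h_R + 2/15*h_S
  h_S = 1 + 1/5*h_P + 1/5*h_Q + 7/15*h_R + 2/15*h_S

Substituting h_Q = 0 and rearranging gives the linear system (I - Q) h = 1:
  [4/5, -1/5, -1/15] . (h_P, h_R, h_S) = 1
  [-1/5, 2/5, -2/15] . (h_P, h_R, h_S) = 1
  [-1/5, -7/15, 13/15] . (h_P, h_R, h_S) = 1

Solving yields:
  h_P = 305/99
  h_R = 125/22
  h_S = 325/66

Starting state is R, so the expected hitting time is h_R = 125/22.

Answer: 125/22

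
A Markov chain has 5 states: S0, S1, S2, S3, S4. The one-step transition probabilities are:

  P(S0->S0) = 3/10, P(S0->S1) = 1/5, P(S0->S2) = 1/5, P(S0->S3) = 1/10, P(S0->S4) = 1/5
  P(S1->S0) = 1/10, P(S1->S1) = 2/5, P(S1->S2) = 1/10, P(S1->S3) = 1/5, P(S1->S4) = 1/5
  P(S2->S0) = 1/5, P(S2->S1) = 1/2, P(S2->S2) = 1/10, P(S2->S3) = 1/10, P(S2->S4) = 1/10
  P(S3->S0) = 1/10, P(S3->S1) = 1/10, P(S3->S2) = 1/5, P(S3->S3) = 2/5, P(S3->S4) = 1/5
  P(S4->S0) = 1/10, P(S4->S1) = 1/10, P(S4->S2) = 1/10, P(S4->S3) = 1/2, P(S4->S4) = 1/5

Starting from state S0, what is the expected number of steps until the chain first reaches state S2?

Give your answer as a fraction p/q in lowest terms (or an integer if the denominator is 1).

Let h_i = expected steps to first reach S2 from state i.
Boundary: h_S2 = 0.
First-step equations for the other states:
  h_S0 = 1 + 3/10*h_S0 + 1/5*h_S1 + 1/5*h_S2 + 1/10*h_S3 + 1/5*h_S4
  h_S1 = 1 + 1/10*h_S0 + 2/5*h_S1 + 1/10*h_S2 + 1/5*h_S3 + 1/5*h_S4
  h_S3 = 1 + 1/10*h_S0 + 1/10*h_S1 + 1/5*h_S2 + 2/5*h_S3 + 1/5*h_S4
  h_S4 = 1 + 1/10*h_S0 + 1/10*h_S1 + 1/10*h_S2 + 1/2*h_S3 + 1/5*h_S4

Substituting h_S2 = 0 and rearranging gives the linear system (I - Q) h = 1:
  [7/10, -1/5, -1/10, -1/5] . (h_S0, h_S1, h_S3, h_S4) = 1
  [-1/10, 3/5, -1/5, -1/5] . (h_S0, h_S1, h_S3, h_S4) = 1
  [-1/10, -1/10, 3/5, -1/5] . (h_S0, h_S1, h_S3, h_S4) = 1
  [-1/10, -1/10, -1/2, 4/5] . (h_S0, h_S1, h_S3, h_S4) = 1

Solving yields:
  h_S0 = 950/153
  h_S1 = 3200/459
  h_S3 = 2800/459
  h_S4 = 3080/459

Starting state is S0, so the expected hitting time is h_S0 = 950/153.

Answer: 950/153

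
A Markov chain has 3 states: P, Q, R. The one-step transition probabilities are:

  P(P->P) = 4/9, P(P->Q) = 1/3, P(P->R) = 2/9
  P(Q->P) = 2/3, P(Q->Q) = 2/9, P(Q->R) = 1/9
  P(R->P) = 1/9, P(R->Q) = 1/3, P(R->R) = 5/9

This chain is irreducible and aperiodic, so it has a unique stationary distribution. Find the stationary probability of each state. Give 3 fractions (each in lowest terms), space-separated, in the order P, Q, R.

Answer: 5/12 3/10 17/60

Derivation:
The stationary distribution satisfies pi = pi * P, i.e.:
  pi_P = 4/9*pi_P + 2/3*pi_Q + 1/9*pi_R
  pi_Q = 1/3*pi_P + 2/9*pi_Q + 1/3*pi_R
  pi_R = 2/9*pi_P + 1/9*pi_Q + 5/9*pi_R
with normalization: pi_P + pi_Q + pi_R = 1.

Using the first 2 balance equations plus normalization, the linear system A*pi = b is:
  [-5/9, 2/3, 1/9] . pi = 0
  [1/3, -7/9, 1/3] . pi = 0
  [1, 1, 1] . pi = 1

Solving yields:
  pi_P = 5/12
  pi_Q = 3/10
  pi_R = 17/60

Verification (pi * P):
  5/12*4/9 + 3/10*2/3 + 17/60*1/9 = 5/12 = pi_P  (ok)
  5/12*1/3 + 3/10*2/9 + 17/60*1/3 = 3/10 = pi_Q  (ok)
  5/12*2/9 + 3/10*1/9 + 17/60*5/9 = 17/60 = pi_R  (ok)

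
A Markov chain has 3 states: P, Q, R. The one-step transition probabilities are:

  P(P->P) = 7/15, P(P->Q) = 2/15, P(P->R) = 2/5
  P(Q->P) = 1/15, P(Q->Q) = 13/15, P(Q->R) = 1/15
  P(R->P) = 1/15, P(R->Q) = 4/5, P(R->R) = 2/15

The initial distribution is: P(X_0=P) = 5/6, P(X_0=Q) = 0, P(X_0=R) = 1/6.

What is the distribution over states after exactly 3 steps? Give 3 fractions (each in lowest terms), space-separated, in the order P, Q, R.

Propagating the distribution step by step (d_{t+1} = d_t * P):
d_0 = (P=5/6, Q=0, R=1/6)
  d_1[P] = 5/6*7/15 + 0*1/15 + 1/6*1/15 = 2/5
  d_1[Q] = 5/6*2/15 + 0*13/15 + 1/6*4/5 = 11/45
  d_1[R] = 5/6*2/5 + 0*1/15 + 1/6*2/15 = 16/45
d_1 = (P=2/5, Q=11/45, R=16/45)
  d_2[P] = 2/5*7/15 + 11/45*1/15 + 16/45*1/15 = 17/75
  d_2[Q] = 2/5*2/15 + 11/45*13/15 + 16/45*4/5 = 371/675
  d_2[R] = 2/5*2/5 + 11/45*1/15 + 16/45*2/15 = 151/675
d_2 = (P=17/75, Q=371/675, R=151/675)
  d_3[P] = 17/75*7/15 + 371/675*1/15 + 151/675*1/15 = 59/375
  d_3[Q] = 17/75*2/15 + 371/675*13/15 + 151/675*4/5 = 6941/10125
  d_3[R] = 17/75*2/5 + 371/675*1/15 + 151/675*2/15 = 1591/10125
d_3 = (P=59/375, Q=6941/10125, R=1591/10125)

Answer: 59/375 6941/10125 1591/10125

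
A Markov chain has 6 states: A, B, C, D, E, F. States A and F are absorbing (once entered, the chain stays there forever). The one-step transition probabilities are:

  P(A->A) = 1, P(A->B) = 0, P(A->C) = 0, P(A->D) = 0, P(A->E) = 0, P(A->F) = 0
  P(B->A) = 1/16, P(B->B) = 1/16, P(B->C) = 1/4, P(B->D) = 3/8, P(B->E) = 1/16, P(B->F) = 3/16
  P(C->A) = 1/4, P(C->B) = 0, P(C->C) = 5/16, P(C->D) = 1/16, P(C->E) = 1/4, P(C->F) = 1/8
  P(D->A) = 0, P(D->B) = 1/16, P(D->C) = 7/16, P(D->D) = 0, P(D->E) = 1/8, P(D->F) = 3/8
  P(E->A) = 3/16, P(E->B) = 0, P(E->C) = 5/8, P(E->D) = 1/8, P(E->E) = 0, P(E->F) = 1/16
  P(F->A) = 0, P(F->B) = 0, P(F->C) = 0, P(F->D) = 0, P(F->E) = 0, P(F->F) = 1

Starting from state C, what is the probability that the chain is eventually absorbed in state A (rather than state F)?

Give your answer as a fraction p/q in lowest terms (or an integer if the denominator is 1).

Let a_i = P(absorbed in A | start in state i).
Boundary conditions: a_A = 1, a_F = 0.
For each transient state i, a_i = sum_j P(i->j) * a_j:
  a_B = 1/16*a_A + 1/16*a_B + 1/4*a_C + 3/8*a_D + 1/16*a_E + 3/16*a_F
  a_C = 1/4*a_A + 0*a_B + 5/16*a_C + 1/16*a_D + 1/4*a_E + 1/8*a_F
  a_D = 0*a_A + 1/16*a_B + 7/16*a_C + 0*a_D + 1/8*a_E + 3/8*a_F
  a_E = 3/16*a_A + 0*a_B + 5/8*a_C + 1/8*a_D + 0*a_E + 1/16*a_F

Substituting a_A = 1 and a_F = 0, rearrange to (I - Q) a = r where r[i] = P(i -> A):
  [15/16, -1/4, -3/8, -1/16] . (a_B, a_C, a_D, a_E) = 1/16
  [0, 11/16, -1/16, -1/4] . (a_B, a_C, a_D, a_E) = 1/4
  [-1/16, -7/16, 1, -1/8] . (a_B, a_C, a_D, a_E) = 0
  [0, -5/8, -1/8, 1] . (a_B, a_C, a_D, a_E) = 3/16

Solving yields:
  a_B = 12039/28216
  a_C = 17653/28216
  a_D = 10683/28216
  a_E = 17659/28216

Starting state is C, so the absorption probability is a_C = 17653/28216.

Answer: 17653/28216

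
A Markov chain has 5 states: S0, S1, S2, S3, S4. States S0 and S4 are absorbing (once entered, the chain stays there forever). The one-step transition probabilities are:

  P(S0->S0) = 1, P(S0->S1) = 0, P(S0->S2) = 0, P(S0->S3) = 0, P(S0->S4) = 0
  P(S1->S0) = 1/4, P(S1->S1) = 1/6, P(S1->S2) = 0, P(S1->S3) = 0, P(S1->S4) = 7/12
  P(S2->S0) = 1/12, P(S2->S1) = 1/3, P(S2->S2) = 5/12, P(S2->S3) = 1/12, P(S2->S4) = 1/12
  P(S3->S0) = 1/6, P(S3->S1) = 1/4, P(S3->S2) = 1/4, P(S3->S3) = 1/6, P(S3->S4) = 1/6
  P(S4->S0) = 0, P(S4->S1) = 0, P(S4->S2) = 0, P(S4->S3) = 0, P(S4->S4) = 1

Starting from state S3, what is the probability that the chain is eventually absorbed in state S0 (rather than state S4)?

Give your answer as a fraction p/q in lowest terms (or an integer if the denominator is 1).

Let a_i = P(absorbed in S0 | start in state i).
Boundary conditions: a_S0 = 1, a_S4 = 0.
For each transient state i, a_i = sum_j P(i->j) * a_j:
  a_S1 = 1/4*a_S0 + 1/6*a_S1 + 0*a_S2 + 0*a_S3 + 7/12*a_S4
  a_S2 = 1/12*a_S0 + 1/3*a_S1 + 5/12*a_S2 + 1/12*a_S3 + 1/12*a_S4
  a_S3 = 1/6*a_S0 + 1/4*a_S1 + 1/4*a_S2 + 1/6*a_S3 + 1/6*a_S4

Substituting a_S0 = 1 and a_S4 = 0, rearrange to (I - Q) a = r where r[i] = P(i -> S0):
  [5/6, 0, 0] . (a_S1, a_S2, a_S3) = 1/4
  [-1/3, 7/12, -1/12] . (a_S1, a_S2, a_S3) = 1/12
  [-1/4, -1/4, 5/6] . (a_S1, a_S2, a_S3) = 1/6

Solving yields:
  a_S1 = 3/10
  a_S2 = 249/670
  a_S3 = 269/670

Starting state is S3, so the absorption probability is a_S3 = 269/670.

Answer: 269/670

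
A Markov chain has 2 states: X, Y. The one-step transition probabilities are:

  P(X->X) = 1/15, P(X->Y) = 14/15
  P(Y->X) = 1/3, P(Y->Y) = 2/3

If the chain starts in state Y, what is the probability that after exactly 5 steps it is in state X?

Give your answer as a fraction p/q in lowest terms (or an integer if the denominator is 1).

Answer: 40021/151875

Derivation:
Computing P^5 by repeated multiplication:
P^1 =
  X: [1/15, 14/15]
  Y: [1/3, 2/3]
P^2 =
  X: [71/225, 154/225]
  Y: [11/45, 34/45]
P^3 =
  X: [841/3375, 2534/3375]
  Y: [181/675, 494/675]
P^4 =
  X: [13511/50625, 37114/50625]
  Y: [2651/10125, 7474/10125]
P^5 =
  X: [199081/759375, 560294/759375]
  Y: [40021/151875, 111854/151875]

(P^5)[Y -> X] = 40021/151875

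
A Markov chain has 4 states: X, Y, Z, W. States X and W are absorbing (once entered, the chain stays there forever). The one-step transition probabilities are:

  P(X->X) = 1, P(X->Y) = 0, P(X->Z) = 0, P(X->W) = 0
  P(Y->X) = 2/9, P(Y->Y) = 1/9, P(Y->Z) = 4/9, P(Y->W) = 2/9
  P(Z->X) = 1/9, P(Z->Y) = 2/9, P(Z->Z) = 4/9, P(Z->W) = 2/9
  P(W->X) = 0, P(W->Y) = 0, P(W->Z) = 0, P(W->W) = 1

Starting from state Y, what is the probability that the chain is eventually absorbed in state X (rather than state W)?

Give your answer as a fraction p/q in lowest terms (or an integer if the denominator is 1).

Let a_i = P(absorbed in X | start in state i).
Boundary conditions: a_X = 1, a_W = 0.
For each transient state i, a_i = sum_j P(i->j) * a_j:
  a_Y = 2/9*a_X + 1/9*a_Y + 4/9*a_Z + 2/9*a_W
  a_Z = 1/9*a_X + 2/9*a_Y + 4/9*a_Z + 2/9*a_W

Substituting a_X = 1 and a_W = 0, rearrange to (I - Q) a = r where r[i] = P(i -> X):
  [8/9, -4/9] . (a_Y, a_Z) = 2/9
  [-2/9, 5/9] . (a_Y, a_Z) = 1/9

Solving yields:
  a_Y = 7/16
  a_Z = 3/8

Starting state is Y, so the absorption probability is a_Y = 7/16.

Answer: 7/16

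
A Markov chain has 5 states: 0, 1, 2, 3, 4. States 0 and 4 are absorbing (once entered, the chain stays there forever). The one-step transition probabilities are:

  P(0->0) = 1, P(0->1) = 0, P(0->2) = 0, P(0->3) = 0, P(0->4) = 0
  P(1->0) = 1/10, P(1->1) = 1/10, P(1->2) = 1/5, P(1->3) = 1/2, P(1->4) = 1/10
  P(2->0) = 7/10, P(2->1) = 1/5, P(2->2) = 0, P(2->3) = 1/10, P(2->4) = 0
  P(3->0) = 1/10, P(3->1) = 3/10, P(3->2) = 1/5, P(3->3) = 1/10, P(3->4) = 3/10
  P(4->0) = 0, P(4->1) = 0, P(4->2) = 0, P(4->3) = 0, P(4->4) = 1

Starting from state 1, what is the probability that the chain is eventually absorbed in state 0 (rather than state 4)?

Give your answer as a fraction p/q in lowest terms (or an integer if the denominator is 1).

Answer: 84/145

Derivation:
Let a_i = P(absorbed in 0 | start in state i).
Boundary conditions: a_0 = 1, a_4 = 0.
For each transient state i, a_i = sum_j P(i->j) * a_j:
  a_1 = 1/10*a_0 + 1/10*a_1 + 1/5*a_2 + 1/2*a_3 + 1/10*a_4
  a_2 = 7/10*a_0 + 1/5*a_1 + 0*a_2 + 1/10*a_3 + 0*a_4
  a_3 = 1/10*a_0 + 3/10*a_1 + 1/5*a_2 + 1/10*a_3 + 3/10*a_4

Substituting a_0 = 1 and a_4 = 0, rearrange to (I - Q) a = r where r[i] = P(i -> 0):
  [9/10, -1/5, -1/2] . (a_1, a_2, a_3) = 1/10
  [-1/5, 1, -1/10] . (a_1, a_2, a_3) = 7/10
  [-3/10, -1/5, 9/10] . (a_1, a_2, a_3) = 1/10

Solving yields:
  a_1 = 84/145
  a_2 = 251/290
  a_3 = 72/145

Starting state is 1, so the absorption probability is a_1 = 84/145.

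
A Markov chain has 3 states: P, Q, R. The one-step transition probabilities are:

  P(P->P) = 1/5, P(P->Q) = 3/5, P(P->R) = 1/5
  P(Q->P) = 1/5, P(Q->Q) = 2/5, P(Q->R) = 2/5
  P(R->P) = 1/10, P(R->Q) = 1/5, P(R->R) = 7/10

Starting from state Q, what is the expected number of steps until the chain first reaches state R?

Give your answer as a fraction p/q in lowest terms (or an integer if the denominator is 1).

Let h_i = expected steps to first reach R from state i.
Boundary: h_R = 0.
First-step equations for the other states:
  h_P = 1 + 1/5*h_P + 3/5*h_Q + 1/5*h_R
  h_Q = 1 + 1/5*h_P + 2/5*h_Q + 2/5*h_R

Substituting h_R = 0 and rearranging gives the linear system (I - Q) h = 1:
  [4/5, -3/5] . (h_P, h_Q) = 1
  [-1/5, 3/5] . (h_P, h_Q) = 1

Solving yields:
  h_P = 10/3
  h_Q = 25/9

Starting state is Q, so the expected hitting time is h_Q = 25/9.

Answer: 25/9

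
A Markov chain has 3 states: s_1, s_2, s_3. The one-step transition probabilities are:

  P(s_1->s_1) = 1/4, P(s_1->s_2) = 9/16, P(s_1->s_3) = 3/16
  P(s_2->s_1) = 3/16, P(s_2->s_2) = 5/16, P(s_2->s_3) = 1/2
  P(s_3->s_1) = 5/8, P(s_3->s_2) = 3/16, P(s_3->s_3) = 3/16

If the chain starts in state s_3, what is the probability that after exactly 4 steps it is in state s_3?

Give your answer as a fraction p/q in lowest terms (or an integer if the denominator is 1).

Answer: 9819/32768

Derivation:
Computing P^4 by repeated multiplication:
P^1 =
  s_1: [1/4, 9/16, 3/16]
  s_2: [3/16, 5/16, 1/2]
  s_3: [5/8, 3/16, 3/16]
P^2 =
  s_1: [73/256, 45/128, 93/256]
  s_2: [107/256, 19/64, 73/256]
  s_3: [79/256, 57/128, 63/256]
P^3 =
  s_1: [373/1024, 693/2048, 609/2048]
  s_2: [693/2048, 781/2048, 287/1024]
  s_3: [161/512, 735/2048, 669/2048]
P^4 =
  s_1: [11153/32768, 6003/16384, 9609/32768]
  s_2: [10855/32768, 1483/4096, 10049/32768]
  s_3: [11471/32768, 5739/16384, 9819/32768]

(P^4)[s_3 -> s_3] = 9819/32768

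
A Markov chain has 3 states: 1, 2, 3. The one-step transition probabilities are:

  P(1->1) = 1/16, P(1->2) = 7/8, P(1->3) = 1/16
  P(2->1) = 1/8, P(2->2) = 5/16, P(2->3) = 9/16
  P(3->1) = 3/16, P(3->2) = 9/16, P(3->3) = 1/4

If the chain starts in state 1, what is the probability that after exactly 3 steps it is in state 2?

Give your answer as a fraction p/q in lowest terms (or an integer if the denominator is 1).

Computing P^3 by repeated multiplication:
P^1 =
  1: [1/16, 7/8, 1/16]
  2: [1/8, 5/16, 9/16]
  3: [3/16, 9/16, 1/4]
P^2 =
  1: [1/8, 93/256, 131/256]
  2: [39/256, 67/128, 83/256]
  3: [33/256, 123/256, 25/64]
P^3 =
  1: [611/4096, 523/1024, 1393/4096]
  2: [139/1024, 1963/4096, 1577/4096]
  3: [579/4096, 1977/4096, 385/1024]

(P^3)[1 -> 2] = 523/1024

Answer: 523/1024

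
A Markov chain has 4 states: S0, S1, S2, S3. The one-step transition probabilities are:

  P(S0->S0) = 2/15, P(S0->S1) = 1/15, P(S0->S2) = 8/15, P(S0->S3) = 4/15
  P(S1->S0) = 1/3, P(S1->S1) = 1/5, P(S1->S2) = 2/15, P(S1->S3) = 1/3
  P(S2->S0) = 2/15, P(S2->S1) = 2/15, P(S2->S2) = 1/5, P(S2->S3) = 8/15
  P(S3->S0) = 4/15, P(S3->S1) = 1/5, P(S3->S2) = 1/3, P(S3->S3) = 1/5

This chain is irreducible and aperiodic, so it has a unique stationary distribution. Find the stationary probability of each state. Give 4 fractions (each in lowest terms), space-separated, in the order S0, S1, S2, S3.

Answer: 922/4423 672/4423 1345/4423 1484/4423

Derivation:
The stationary distribution satisfies pi = pi * P, i.e.:
  pi_S0 = 2/15*pi_S0 + 1/3*pi_S1 + 2/15*pi_S2 + 4/15*pi_S3
  pi_S1 = 1/15*pi_S0 + 1/5*pi_S1 + 2/15*pi_S2 + 1/5*pi_S3
  pi_S2 = 8/15*pi_S0 + 2/15*pi_S1 + 1/5*pi_S2 + 1/3*pi_S3
  pi_S3 = 4/15*pi_S0 + 1/3*pi_S1 + 8/15*pi_S2 + 1/5*pi_S3
with normalization: pi_S0 + pi_S1 + pi_S2 + pi_S3 = 1.

Using the first 3 balance equations plus normalization, the linear system A*pi = b is:
  [-13/15, 1/3, 2/15, 4/15] . pi = 0
  [1/15, -4/5, 2/15, 1/5] . pi = 0
  [8/15, 2/15, -4/5, 1/3] . pi = 0
  [1, 1, 1, 1] . pi = 1

Solving yields:
  pi_S0 = 922/4423
  pi_S1 = 672/4423
  pi_S2 = 1345/4423
  pi_S3 = 1484/4423

Verification (pi * P):
  922/4423*2/15 + 672/4423*1/3 + 1345/4423*2/15 + 1484/4423*4/15 = 922/4423 = pi_S0  (ok)
  922/4423*1/15 + 672/4423*1/5 + 1345/4423*2/15 + 1484/4423*1/5 = 672/4423 = pi_S1  (ok)
  922/4423*8/15 + 672/4423*2/15 + 1345/4423*1/5 + 1484/4423*1/3 = 1345/4423 = pi_S2  (ok)
  922/4423*4/15 + 672/4423*1/3 + 1345/4423*8/15 + 1484/4423*1/5 = 1484/4423 = pi_S3  (ok)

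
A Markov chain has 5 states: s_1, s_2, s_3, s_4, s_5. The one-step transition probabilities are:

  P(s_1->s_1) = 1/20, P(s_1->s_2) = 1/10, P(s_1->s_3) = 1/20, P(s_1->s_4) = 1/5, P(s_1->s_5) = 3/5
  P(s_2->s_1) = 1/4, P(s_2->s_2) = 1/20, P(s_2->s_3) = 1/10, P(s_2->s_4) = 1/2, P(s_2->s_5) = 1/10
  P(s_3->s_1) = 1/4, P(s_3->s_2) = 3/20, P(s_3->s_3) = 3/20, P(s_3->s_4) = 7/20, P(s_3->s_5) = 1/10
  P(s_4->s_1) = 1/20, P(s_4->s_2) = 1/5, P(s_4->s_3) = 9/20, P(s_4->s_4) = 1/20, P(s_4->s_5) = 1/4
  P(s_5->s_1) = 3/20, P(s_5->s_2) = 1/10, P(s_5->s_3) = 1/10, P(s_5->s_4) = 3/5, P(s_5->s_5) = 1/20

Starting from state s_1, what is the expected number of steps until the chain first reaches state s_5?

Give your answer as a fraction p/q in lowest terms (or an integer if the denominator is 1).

Let h_i = expected steps to first reach s_5 from state i.
Boundary: h_s_5 = 0.
First-step equations for the other states:
  h_s_1 = 1 + 1/20*h_s_1 + 1/10*h_s_2 + 1/20*h_s_3 + 1/5*h_s_4 + 3/5*h_s_5
  h_s_2 = 1 + 1/4*h_s_1 + 1/20*h_s_2 + 1/10*h_s_3 + 1/2*h_s_4 + 1/10*h_s_5
  h_s_3 = 1 + 1/4*h_s_1 + 3/20*h_s_2 + 3/20*h_s_3 + 7/20*h_s_4 + 1/10*h_s_5
  h_s_4 = 1 + 1/20*h_s_1 + 1/5*h_s_2 + 9/20*h_s_3 + 1/20*h_s_4 + 1/4*h_s_5

Substituting h_s_5 = 0 and rearranging gives the linear system (I - Q) h = 1:
  [19/20, -1/10, -1/20, -1/5] . (h_s_1, h_s_2, h_s_3, h_s_4) = 1
  [-1/4, 19/20, -1/10, -1/2] . (h_s_1, h_s_2, h_s_3, h_s_4) = 1
  [-1/4, -3/20, 17/20, -7/20] . (h_s_1, h_s_2, h_s_3, h_s_4) = 1
  [-1/20, -1/5, -9/20, 19/20] . (h_s_1, h_s_2, h_s_3, h_s_4) = 1

Solving yields:
  h_s_1 = 157940/59391
  h_s_2 = 29520/6599
  h_s_3 = 89200/19797
  h_s_4 = 253520/59391

Starting state is s_1, so the expected hitting time is h_s_1 = 157940/59391.

Answer: 157940/59391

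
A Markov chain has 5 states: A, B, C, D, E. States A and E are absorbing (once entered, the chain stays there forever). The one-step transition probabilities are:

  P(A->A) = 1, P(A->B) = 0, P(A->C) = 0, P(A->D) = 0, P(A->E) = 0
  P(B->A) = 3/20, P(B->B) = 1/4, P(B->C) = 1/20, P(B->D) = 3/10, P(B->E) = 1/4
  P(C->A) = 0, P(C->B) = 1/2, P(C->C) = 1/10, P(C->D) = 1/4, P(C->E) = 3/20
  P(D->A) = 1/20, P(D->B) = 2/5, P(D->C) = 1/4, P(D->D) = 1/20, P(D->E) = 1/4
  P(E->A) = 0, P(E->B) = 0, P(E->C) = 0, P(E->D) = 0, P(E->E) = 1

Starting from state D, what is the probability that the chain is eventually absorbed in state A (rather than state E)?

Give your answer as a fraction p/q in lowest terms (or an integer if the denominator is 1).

Let a_i = P(absorbed in A | start in state i).
Boundary conditions: a_A = 1, a_E = 0.
For each transient state i, a_i = sum_j P(i->j) * a_j:
  a_B = 3/20*a_A + 1/4*a_B + 1/20*a_C + 3/10*a_D + 1/4*a_E
  a_C = 0*a_A + 1/2*a_B + 1/10*a_C + 1/4*a_D + 3/20*a_E
  a_D = 1/20*a_A + 2/5*a_B + 1/4*a_C + 1/20*a_D + 1/4*a_E

Substituting a_A = 1 and a_E = 0, rearrange to (I - Q) a = r where r[i] = P(i -> A):
  [3/4, -1/20, -3/10] . (a_B, a_C, a_D) = 3/20
  [-1/2, 9/10, -1/4] . (a_B, a_C, a_D) = 0
  [-2/5, -1/4, 19/20] . (a_B, a_C, a_D) = 1/20

Solving yields:
  a_B = 1064/3361
  a_C = 825/3361
  a_D = 842/3361

Starting state is D, so the absorption probability is a_D = 842/3361.

Answer: 842/3361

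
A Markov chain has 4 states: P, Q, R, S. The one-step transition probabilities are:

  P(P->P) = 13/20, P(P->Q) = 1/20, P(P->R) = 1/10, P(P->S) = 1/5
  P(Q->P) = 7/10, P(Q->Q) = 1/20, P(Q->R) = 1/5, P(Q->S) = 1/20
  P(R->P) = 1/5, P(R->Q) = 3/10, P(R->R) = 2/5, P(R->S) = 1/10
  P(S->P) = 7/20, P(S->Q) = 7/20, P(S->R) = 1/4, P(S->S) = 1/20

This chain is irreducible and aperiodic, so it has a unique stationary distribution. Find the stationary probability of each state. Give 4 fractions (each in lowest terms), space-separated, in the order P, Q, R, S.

The stationary distribution satisfies pi = pi * P, i.e.:
  pi_P = 13/20*pi_P + 7/10*pi_Q + 1/5*pi_R + 7/20*pi_S
  pi_Q = 1/20*pi_P + 1/20*pi_Q + 3/10*pi_R + 7/20*pi_S
  pi_R = 1/10*pi_P + 1/5*pi_Q + 2/5*pi_R + 1/4*pi_S
  pi_S = 1/5*pi_P + 1/20*pi_Q + 1/10*pi_R + 1/20*pi_S
with normalization: pi_P + pi_Q + pi_R + pi_S = 1.

Using the first 3 balance equations plus normalization, the linear system A*pi = b is:
  [-7/20, 7/10, 1/5, 7/20] . pi = 0
  [1/20, -19/20, 3/10, 7/20] . pi = 0
  [1/10, 1/5, -3/5, 1/4] . pi = 0
  [1, 1, 1, 1] . pi = 1

Solving yields:
  pi_P = 1172/2217
  pi_Q = 310/2217
  pi_R = 427/2217
  pi_S = 308/2217

Verification (pi * P):
  1172/2217*13/20 + 310/2217*7/10 + 427/2217*1/5 + 308/2217*7/20 = 1172/2217 = pi_P  (ok)
  1172/2217*1/20 + 310/2217*1/20 + 427/2217*3/10 + 308/2217*7/20 = 310/2217 = pi_Q  (ok)
  1172/2217*1/10 + 310/2217*1/5 + 427/2217*2/5 + 308/2217*1/4 = 427/2217 = pi_R  (ok)
  1172/2217*1/5 + 310/2217*1/20 + 427/2217*1/10 + 308/2217*1/20 = 308/2217 = pi_S  (ok)

Answer: 1172/2217 310/2217 427/2217 308/2217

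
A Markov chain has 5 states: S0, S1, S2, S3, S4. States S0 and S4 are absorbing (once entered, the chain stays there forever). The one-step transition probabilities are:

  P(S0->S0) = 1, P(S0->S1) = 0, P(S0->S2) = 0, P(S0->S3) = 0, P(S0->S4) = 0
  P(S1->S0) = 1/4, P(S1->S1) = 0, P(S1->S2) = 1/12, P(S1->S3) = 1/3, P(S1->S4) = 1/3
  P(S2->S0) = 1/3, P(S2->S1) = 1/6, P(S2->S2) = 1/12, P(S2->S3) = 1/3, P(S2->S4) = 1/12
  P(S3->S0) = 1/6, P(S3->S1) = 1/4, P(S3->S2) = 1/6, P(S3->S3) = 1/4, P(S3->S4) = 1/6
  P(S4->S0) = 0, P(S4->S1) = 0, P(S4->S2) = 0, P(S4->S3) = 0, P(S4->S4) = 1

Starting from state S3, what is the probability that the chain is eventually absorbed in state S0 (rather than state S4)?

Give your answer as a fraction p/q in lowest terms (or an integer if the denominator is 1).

Answer: 479/914

Derivation:
Let a_i = P(absorbed in S0 | start in state i).
Boundary conditions: a_S0 = 1, a_S4 = 0.
For each transient state i, a_i = sum_j P(i->j) * a_j:
  a_S1 = 1/4*a_S0 + 0*a_S1 + 1/12*a_S2 + 1/3*a_S3 + 1/3*a_S4
  a_S2 = 1/3*a_S0 + 1/6*a_S1 + 1/12*a_S2 + 1/3*a_S3 + 1/12*a_S4
  a_S3 = 1/6*a_S0 + 1/4*a_S1 + 1/6*a_S2 + 1/4*a_S3 + 1/6*a_S4

Substituting a_S0 = 1 and a_S4 = 0, rearrange to (I - Q) a = r where r[i] = P(i -> S0):
  [1, -1/12, -1/3] . (a_S1, a_S2, a_S3) = 1/4
  [-1/6, 11/12, -1/3] . (a_S1, a_S2, a_S3) = 1/3
  [-1/4, -1/6, 3/4] . (a_S1, a_S2, a_S3) = 1/6

Solving yields:
  a_S1 = 437/914
  a_S2 = 293/457
  a_S3 = 479/914

Starting state is S3, so the absorption probability is a_S3 = 479/914.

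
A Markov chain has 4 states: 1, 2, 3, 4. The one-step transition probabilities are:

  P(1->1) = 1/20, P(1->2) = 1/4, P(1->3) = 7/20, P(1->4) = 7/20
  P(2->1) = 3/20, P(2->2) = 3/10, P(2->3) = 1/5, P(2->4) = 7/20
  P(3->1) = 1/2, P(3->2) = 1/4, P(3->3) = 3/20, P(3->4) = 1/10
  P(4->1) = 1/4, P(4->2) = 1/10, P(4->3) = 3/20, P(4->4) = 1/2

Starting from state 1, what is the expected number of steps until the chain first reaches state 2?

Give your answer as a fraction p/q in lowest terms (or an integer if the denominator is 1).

Answer: 7760/1541

Derivation:
Let h_i = expected steps to first reach 2 from state i.
Boundary: h_2 = 0.
First-step equations for the other states:
  h_1 = 1 + 1/20*h_1 + 1/4*h_2 + 7/20*h_3 + 7/20*h_4
  h_3 = 1 + 1/2*h_1 + 1/4*h_2 + 3/20*h_3 + 1/10*h_4
  h_4 = 1 + 1/4*h_1 + 1/10*h_2 + 3/20*h_3 + 1/2*h_4

Substituting h_2 = 0 and rearranging gives the linear system (I - Q) h = 1:
  [19/20, -7/20, -7/20] . (h_1, h_3, h_4) = 1
  [-1/2, 17/20, -1/10] . (h_1, h_3, h_4) = 1
  [-1/4, -3/20, 1/2] . (h_1, h_3, h_4) = 1

Solving yields:
  h_1 = 7760/1541
  h_3 = 7460/1541
  h_4 = 400/67

Starting state is 1, so the expected hitting time is h_1 = 7760/1541.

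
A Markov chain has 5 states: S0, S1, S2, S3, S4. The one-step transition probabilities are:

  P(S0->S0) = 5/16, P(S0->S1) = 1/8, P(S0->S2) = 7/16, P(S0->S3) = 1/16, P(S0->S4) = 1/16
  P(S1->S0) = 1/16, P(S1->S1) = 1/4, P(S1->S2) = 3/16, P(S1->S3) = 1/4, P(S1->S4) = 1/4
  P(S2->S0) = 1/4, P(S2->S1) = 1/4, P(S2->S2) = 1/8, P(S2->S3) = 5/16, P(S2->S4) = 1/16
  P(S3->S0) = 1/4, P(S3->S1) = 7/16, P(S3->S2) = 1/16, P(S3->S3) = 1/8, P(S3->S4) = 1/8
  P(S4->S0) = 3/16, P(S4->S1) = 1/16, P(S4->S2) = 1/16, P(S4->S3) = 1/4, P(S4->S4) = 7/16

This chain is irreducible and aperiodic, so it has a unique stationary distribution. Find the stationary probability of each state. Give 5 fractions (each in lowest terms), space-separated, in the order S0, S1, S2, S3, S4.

Answer: 9879/47263 10669/47263 8525/47263 9330/47263 8860/47263

Derivation:
The stationary distribution satisfies pi = pi * P, i.e.:
  pi_S0 = 5/16*pi_S0 + 1/16*pi_S1 + 1/4*pi_S2 + 1/4*pi_S3 + 3/16*pi_S4
  pi_S1 = 1/8*pi_S0 + 1/4*pi_S1 + 1/4*pi_S2 + 7/16*pi_S3 + 1/16*pi_S4
  pi_S2 = 7/16*pi_S0 + 3/16*pi_S1 + 1/8*pi_S2 + 1/16*pi_S3 + 1/16*pi_S4
  pi_S3 = 1/16*pi_S0 + 1/4*pi_S1 + 5/16*pi_S2 + 1/8*pi_S3 + 1/4*pi_S4
  pi_S4 = 1/16*pi_S0 + 1/4*pi_S1 + 1/16*pi_S2 + 1/8*pi_S3 + 7/16*pi_S4
with normalization: pi_S0 + pi_S1 + pi_S2 + pi_S3 + pi_S4 = 1.

Using the first 4 balance equations plus normalization, the linear system A*pi = b is:
  [-11/16, 1/16, 1/4, 1/4, 3/16] . pi = 0
  [1/8, -3/4, 1/4, 7/16, 1/16] . pi = 0
  [7/16, 3/16, -7/8, 1/16, 1/16] . pi = 0
  [1/16, 1/4, 5/16, -7/8, 1/4] . pi = 0
  [1, 1, 1, 1, 1] . pi = 1

Solving yields:
  pi_S0 = 9879/47263
  pi_S1 = 10669/47263
  pi_S2 = 8525/47263
  pi_S3 = 9330/47263
  pi_S4 = 8860/47263

Verification (pi * P):
  9879/47263*5/16 + 10669/47263*1/16 + 8525/47263*1/4 + 9330/47263*1/4 + 8860/47263*3/16 = 9879/47263 = pi_S0  (ok)
  9879/47263*1/8 + 10669/47263*1/4 + 8525/47263*1/4 + 9330/47263*7/16 + 8860/47263*1/16 = 10669/47263 = pi_S1  (ok)
  9879/47263*7/16 + 10669/47263*3/16 + 8525/47263*1/8 + 9330/47263*1/16 + 8860/47263*1/16 = 8525/47263 = pi_S2  (ok)
  9879/47263*1/16 + 10669/47263*1/4 + 8525/47263*5/16 + 9330/47263*1/8 + 8860/47263*1/4 = 9330/47263 = pi_S3  (ok)
  9879/47263*1/16 + 10669/47263*1/4 + 8525/47263*1/16 + 9330/47263*1/8 + 8860/47263*7/16 = 8860/47263 = pi_S4  (ok)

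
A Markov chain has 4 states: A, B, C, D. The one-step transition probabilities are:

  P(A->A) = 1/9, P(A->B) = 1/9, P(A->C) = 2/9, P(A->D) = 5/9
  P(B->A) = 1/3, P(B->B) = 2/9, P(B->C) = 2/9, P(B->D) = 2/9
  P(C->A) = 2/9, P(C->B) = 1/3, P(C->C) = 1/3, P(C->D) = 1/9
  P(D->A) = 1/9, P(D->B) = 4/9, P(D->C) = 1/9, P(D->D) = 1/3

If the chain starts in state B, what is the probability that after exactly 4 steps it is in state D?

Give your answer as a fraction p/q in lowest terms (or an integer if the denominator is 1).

Computing P^4 by repeated multiplication:
P^1 =
  A: [1/9, 1/9, 2/9, 5/9]
  B: [1/3, 2/9, 2/9, 2/9]
  C: [2/9, 1/3, 1/3, 1/9]
  D: [1/9, 4/9, 1/9, 1/3]
P^2 =
  A: [13/81, 29/81, 5/27, 8/27]
  B: [5/27, 7/27, 2/9, 1/3]
  C: [2/9, 7/27, 20/81, 22/81]
  D: [2/9, 8/27, 16/81, 23/81]
P^3 =
  A: [154/729, 212/729, 17/81, 70/243]
  B: [47/243, 73/243, 17/81, 8/27]
  C: [143/729, 208/729, 160/729, 218/729]
  D: [145/729, 206/729, 155/729, 223/729]
P^4 =
  A: [1306/6561, 1877/6561, 467/2187, 659/2187]
  B: [440/2187, 634/2187, 155/729, 8/27]
  C: [145/729, 637/2187, 1400/6561, 1945/6561]
  D: [16/81, 638/2187, 1390/6561, 1961/6561]

(P^4)[B -> D] = 8/27

Answer: 8/27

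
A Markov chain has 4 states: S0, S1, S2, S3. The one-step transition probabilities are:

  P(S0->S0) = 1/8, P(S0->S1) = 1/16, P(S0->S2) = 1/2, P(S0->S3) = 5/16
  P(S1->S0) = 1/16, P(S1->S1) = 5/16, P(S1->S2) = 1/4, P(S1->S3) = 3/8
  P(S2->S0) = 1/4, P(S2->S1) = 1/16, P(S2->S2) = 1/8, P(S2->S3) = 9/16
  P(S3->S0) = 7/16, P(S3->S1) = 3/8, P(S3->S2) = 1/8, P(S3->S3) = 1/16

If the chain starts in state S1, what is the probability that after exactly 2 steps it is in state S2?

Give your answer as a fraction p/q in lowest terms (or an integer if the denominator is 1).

Computing P^2 by repeated multiplication:
P^1 =
  S0: [1/8, 1/16, 1/2, 5/16]
  S1: [1/16, 5/16, 1/4, 3/8]
  S2: [1/4, 1/16, 1/8, 9/16]
  S3: [7/16, 3/8, 1/8, 1/16]
P^2 =
  S0: [9/32, 45/256, 23/128, 93/256]
  S1: [65/256, 33/128, 3/16, 77/256]
  S2: [5/16, 65/256, 29/128, 53/256]
  S3: [35/256, 45/256, 43/128, 45/128]

(P^2)[S1 -> S2] = 3/16

Answer: 3/16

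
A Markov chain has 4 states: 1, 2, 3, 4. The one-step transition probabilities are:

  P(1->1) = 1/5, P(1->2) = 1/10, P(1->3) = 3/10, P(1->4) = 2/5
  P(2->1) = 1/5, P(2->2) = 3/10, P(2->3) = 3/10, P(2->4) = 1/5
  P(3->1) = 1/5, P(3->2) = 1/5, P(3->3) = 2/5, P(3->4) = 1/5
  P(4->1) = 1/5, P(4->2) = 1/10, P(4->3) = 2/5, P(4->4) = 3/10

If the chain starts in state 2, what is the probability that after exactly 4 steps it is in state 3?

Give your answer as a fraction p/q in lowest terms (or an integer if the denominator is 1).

Answer: 3627/10000

Derivation:
Computing P^4 by repeated multiplication:
P^1 =
  1: [1/5, 1/10, 3/10, 2/5]
  2: [1/5, 3/10, 3/10, 1/5]
  3: [1/5, 1/5, 2/5, 1/5]
  4: [1/5, 1/10, 2/5, 3/10]
P^2 =
  1: [1/5, 3/20, 37/100, 7/25]
  2: [1/5, 19/100, 7/20, 13/50]
  3: [1/5, 9/50, 9/25, 13/50]
  4: [1/5, 4/25, 37/100, 27/100]
P^3 =
  1: [1/5, 167/1000, 73/200, 67/250]
  2: [1/5, 173/1000, 361/1000, 133/500]
  3: [1/5, 43/250, 181/500, 133/500]
  4: [1/5, 169/1000, 91/250, 267/1000]
P^4 =
  1: [1/5, 1699/10000, 3633/10000, 667/2500]
  2: [1/5, 1707/10000, 3627/10000, 1333/5000]
  3: [1/5, 853/5000, 907/2500, 1333/5000]
  4: [1/5, 851/5000, 3631/10000, 2667/10000]

(P^4)[2 -> 3] = 3627/10000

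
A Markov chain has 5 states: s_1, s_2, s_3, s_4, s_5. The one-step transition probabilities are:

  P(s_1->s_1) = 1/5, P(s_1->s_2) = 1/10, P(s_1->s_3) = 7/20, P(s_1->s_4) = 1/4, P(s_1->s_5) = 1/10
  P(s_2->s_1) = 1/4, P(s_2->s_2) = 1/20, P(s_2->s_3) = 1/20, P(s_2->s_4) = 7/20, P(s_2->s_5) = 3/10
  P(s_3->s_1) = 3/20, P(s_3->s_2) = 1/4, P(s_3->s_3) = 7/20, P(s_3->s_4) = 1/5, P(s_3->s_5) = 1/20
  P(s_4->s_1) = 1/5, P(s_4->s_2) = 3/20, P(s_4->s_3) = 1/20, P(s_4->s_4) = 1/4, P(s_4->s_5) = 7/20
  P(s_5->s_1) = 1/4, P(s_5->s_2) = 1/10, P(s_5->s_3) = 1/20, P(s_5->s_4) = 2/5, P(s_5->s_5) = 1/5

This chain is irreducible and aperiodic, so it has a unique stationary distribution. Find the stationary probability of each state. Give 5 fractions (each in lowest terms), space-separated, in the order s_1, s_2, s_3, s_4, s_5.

Answer: 409/1956 43/326 105/652 187/652 413/1956

Derivation:
The stationary distribution satisfies pi = pi * P, i.e.:
  pi_s_1 = 1/5*pi_s_1 + 1/4*pi_s_2 + 3/20*pi_s_3 + 1/5*pi_s_4 + 1/4*pi_s_5
  pi_s_2 = 1/10*pi_s_1 + 1/20*pi_s_2 + 1/4*pi_s_3 + 3/20*pi_s_4 + 1/10*pi_s_5
  pi_s_3 = 7/20*pi_s_1 + 1/20*pi_s_2 + 7/20*pi_s_3 + 1/20*pi_s_4 + 1/20*pi_s_5
  pi_s_4 = 1/4*pi_s_1 + 7/20*pi_s_2 + 1/5*pi_s_3 + 1/4*pi_s_4 + 2/5*pi_s_5
  pi_s_5 = 1/10*pi_s_1 + 3/10*pi_s_2 + 1/20*pi_s_3 + 7/20*pi_s_4 + 1/5*pi_s_5
with normalization: pi_s_1 + pi_s_2 + pi_s_3 + pi_s_4 + pi_s_5 = 1.

Using the first 4 balance equations plus normalization, the linear system A*pi = b is:
  [-4/5, 1/4, 3/20, 1/5, 1/4] . pi = 0
  [1/10, -19/20, 1/4, 3/20, 1/10] . pi = 0
  [7/20, 1/20, -13/20, 1/20, 1/20] . pi = 0
  [1/4, 7/20, 1/5, -3/4, 2/5] . pi = 0
  [1, 1, 1, 1, 1] . pi = 1

Solving yields:
  pi_s_1 = 409/1956
  pi_s_2 = 43/326
  pi_s_3 = 105/652
  pi_s_4 = 187/652
  pi_s_5 = 413/1956

Verification (pi * P):
  409/1956*1/5 + 43/326*1/4 + 105/652*3/20 + 187/652*1/5 + 413/1956*1/4 = 409/1956 = pi_s_1  (ok)
  409/1956*1/10 + 43/326*1/20 + 105/652*1/4 + 187/652*3/20 + 413/1956*1/10 = 43/326 = pi_s_2  (ok)
  409/1956*7/20 + 43/326*1/20 + 105/652*7/20 + 187/652*1/20 + 413/1956*1/20 = 105/652 = pi_s_3  (ok)
  409/1956*1/4 + 43/326*7/20 + 105/652*1/5 + 187/652*1/4 + 413/1956*2/5 = 187/652 = pi_s_4  (ok)
  409/1956*1/10 + 43/326*3/10 + 105/652*1/20 + 187/652*7/20 + 413/1956*1/5 = 413/1956 = pi_s_5  (ok)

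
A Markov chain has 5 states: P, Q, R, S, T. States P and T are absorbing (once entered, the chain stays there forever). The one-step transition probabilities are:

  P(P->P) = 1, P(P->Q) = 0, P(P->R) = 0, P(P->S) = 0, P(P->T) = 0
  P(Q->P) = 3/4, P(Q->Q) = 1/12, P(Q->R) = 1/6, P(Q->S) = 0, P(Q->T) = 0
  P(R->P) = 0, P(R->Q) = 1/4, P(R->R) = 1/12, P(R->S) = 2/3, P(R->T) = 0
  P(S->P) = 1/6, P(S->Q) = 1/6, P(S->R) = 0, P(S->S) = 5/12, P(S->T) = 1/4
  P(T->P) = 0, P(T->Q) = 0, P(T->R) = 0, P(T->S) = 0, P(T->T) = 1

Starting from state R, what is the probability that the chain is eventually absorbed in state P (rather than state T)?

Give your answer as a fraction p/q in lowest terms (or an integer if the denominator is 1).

Let a_i = P(absorbed in P | start in state i).
Boundary conditions: a_P = 1, a_T = 0.
For each transient state i, a_i = sum_j P(i->j) * a_j:
  a_Q = 3/4*a_P + 1/12*a_Q + 1/6*a_R + 0*a_S + 0*a_T
  a_R = 0*a_P + 1/4*a_Q + 1/12*a_R + 2/3*a_S + 0*a_T
  a_S = 1/6*a_P + 1/6*a_Q + 0*a_R + 5/12*a_S + 1/4*a_T

Substituting a_P = 1 and a_T = 0, rearrange to (I - Q) a = r where r[i] = P(i -> P):
  [11/12, -1/6, 0] . (a_Q, a_R, a_S) = 3/4
  [-1/4, 11/12, -2/3] . (a_Q, a_R, a_S) = 0
  [-1/6, 0, 7/12] . (a_Q, a_R, a_S) = 1/6

Solving yields:
  a_Q = 725/773
  a_R = 509/773
  a_S = 428/773

Starting state is R, so the absorption probability is a_R = 509/773.

Answer: 509/773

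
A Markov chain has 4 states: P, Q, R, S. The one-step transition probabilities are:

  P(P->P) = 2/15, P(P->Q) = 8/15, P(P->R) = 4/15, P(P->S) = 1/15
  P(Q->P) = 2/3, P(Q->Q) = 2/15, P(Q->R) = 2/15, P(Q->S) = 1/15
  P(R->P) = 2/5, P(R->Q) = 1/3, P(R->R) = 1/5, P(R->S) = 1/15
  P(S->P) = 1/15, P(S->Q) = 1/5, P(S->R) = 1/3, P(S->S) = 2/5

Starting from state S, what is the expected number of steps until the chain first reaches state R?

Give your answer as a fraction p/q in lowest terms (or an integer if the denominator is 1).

Let h_i = expected steps to first reach R from state i.
Boundary: h_R = 0.
First-step equations for the other states:
  h_P = 1 + 2/15*h_P + 8/15*h_Q + 4/15*h_R + 1/15*h_S
  h_Q = 1 + 2/3*h_P + 2/15*h_Q + 2/15*h_R + 1/15*h_S
  h_S = 1 + 1/15*h_P + 1/5*h_Q + 1/3*h_R + 2/5*h_S

Substituting h_R = 0 and rearranging gives the linear system (I - Q) h = 1:
  [13/15, -8/15, -1/15] . (h_P, h_Q, h_S) = 1
  [-2/3, 13/15, -1/15] . (h_P, h_Q, h_S) = 1
  [-1/15, -1/5, 3/5] . (h_P, h_Q, h_S) = 1

Solving yields:
  h_P = 350/79
  h_Q = 1150/237
  h_S = 895/237

Starting state is S, so the expected hitting time is h_S = 895/237.

Answer: 895/237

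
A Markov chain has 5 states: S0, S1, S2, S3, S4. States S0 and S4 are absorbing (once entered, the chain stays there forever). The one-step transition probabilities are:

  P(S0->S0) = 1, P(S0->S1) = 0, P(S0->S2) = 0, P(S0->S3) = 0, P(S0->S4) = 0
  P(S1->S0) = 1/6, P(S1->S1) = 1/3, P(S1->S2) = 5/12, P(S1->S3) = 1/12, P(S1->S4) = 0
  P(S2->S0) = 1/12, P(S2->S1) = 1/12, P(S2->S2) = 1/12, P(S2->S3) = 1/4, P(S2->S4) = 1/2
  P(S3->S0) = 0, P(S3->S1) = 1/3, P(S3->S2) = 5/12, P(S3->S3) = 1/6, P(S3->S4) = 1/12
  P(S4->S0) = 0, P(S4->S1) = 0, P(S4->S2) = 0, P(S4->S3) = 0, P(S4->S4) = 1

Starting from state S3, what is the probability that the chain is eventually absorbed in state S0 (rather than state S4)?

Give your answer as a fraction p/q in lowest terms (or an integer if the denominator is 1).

Answer: 158/601

Derivation:
Let a_i = P(absorbed in S0 | start in state i).
Boundary conditions: a_S0 = 1, a_S4 = 0.
For each transient state i, a_i = sum_j P(i->j) * a_j:
  a_S1 = 1/6*a_S0 + 1/3*a_S1 + 5/12*a_S2 + 1/12*a_S3 + 0*a_S4
  a_S2 = 1/12*a_S0 + 1/12*a_S1 + 1/12*a_S2 + 1/4*a_S3 + 1/2*a_S4
  a_S3 = 0*a_S0 + 1/3*a_S1 + 5/12*a_S2 + 1/6*a_S3 + 1/12*a_S4

Substituting a_S0 = 1 and a_S4 = 0, rearrange to (I - Q) a = r where r[i] = P(i -> S0):
  [2/3, -5/12, -1/12] . (a_S1, a_S2, a_S3) = 1/6
  [-1/12, 11/12, -1/4] . (a_S1, a_S2, a_S3) = 1/12
  [-1/3, -5/12, 5/6] . (a_S1, a_S2, a_S3) = 0

Solving yields:
  a_S1 = 245/601
  a_S2 = 120/601
  a_S3 = 158/601

Starting state is S3, so the absorption probability is a_S3 = 158/601.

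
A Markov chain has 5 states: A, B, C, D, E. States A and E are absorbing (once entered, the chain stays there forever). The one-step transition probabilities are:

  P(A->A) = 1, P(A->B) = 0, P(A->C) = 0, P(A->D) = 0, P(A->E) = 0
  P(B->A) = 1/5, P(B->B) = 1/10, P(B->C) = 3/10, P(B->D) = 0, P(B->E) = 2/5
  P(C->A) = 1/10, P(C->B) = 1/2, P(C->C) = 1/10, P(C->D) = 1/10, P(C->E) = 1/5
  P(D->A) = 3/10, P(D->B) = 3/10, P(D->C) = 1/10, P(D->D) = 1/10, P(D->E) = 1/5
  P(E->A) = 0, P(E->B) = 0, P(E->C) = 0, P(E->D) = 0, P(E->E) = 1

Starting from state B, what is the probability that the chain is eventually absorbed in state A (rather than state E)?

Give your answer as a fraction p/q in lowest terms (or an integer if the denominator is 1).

Let a_i = P(absorbed in A | start in state i).
Boundary conditions: a_A = 1, a_E = 0.
For each transient state i, a_i = sum_j P(i->j) * a_j:
  a_B = 1/5*a_A + 1/10*a_B + 3/10*a_C + 0*a_D + 2/5*a_E
  a_C = 1/10*a_A + 1/2*a_B + 1/10*a_C + 1/10*a_D + 1/5*a_E
  a_D = 3/10*a_A + 3/10*a_B + 1/10*a_C + 1/10*a_D + 1/5*a_E

Substituting a_A = 1 and a_E = 0, rearrange to (I - Q) a = r where r[i] = P(i -> A):
  [9/10, -3/10, 0] . (a_B, a_C, a_D) = 1/5
  [-1/2, 9/10, -1/10] . (a_B, a_C, a_D) = 1/10
  [-3/10, -1/10, 9/10] . (a_B, a_C, a_D) = 3/10

Solving yields:
  a_B = 49/144
  a_C = 17/48
  a_D = 35/72

Starting state is B, so the absorption probability is a_B = 49/144.

Answer: 49/144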